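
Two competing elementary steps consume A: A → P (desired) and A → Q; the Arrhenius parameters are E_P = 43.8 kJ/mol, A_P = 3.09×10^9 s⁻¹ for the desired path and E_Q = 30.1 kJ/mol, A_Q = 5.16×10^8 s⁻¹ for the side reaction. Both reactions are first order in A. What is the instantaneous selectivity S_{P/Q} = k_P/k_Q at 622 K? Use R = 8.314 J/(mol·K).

k_P/k_Q = (A_P/A_Q)·exp[−(E_P−E_Q)/(RT)] = (A_P/A_Q)·exp[(E_Q−E_P)/(RT)].
(E_Q−E_P)/(RT) = (30.1−43.8)×10³/(8.314×622) = -13700/5171 = -2.649.
k_P/k_Q = (3.09×10^9/5.16×10^8)·exp(-2.649) = 5.988 × 0.07071 = 0.423.
Since E_P > E_Q, raising the temperature improves selectivity toward P.

0.423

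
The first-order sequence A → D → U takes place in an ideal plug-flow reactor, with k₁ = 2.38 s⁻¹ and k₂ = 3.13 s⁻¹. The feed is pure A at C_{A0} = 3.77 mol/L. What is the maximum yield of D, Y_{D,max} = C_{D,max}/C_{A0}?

Evaluating C_D at τ_opt = ln(k₂/k₁)/(k₂−k₁) gives C_{D,max}/C_{A0} = (k₁/k₂)^[k₂/(k₂−k₁)].
= (2.38/3.13)^(3.13/(3.13−2.38)) = (0.7604)^(4.173) = 0.3188.

0.319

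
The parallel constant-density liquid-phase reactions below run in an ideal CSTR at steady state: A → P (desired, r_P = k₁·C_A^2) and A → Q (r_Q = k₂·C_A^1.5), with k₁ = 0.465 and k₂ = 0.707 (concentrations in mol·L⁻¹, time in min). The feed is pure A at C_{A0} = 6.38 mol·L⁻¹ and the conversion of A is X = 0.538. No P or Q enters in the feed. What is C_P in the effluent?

1.82 mol·L⁻¹

Exit C_A = C_{A0}(1−X) = 6.38×0.462 = 2.948 mol·L⁻¹.
A CSTR operates uniformly at the exit composition, giving r_P = 4.040 and r_Q = 3.578 (each k·C_A^n at C_A = 2.948).
Fraction of consumed A going to P: r_P/(r_P+r_Q) = 0.5303.
C_P = 0.5303·C_{A0}·X = 0.5303×6.38×0.538 = 1.82 mol·L⁻¹.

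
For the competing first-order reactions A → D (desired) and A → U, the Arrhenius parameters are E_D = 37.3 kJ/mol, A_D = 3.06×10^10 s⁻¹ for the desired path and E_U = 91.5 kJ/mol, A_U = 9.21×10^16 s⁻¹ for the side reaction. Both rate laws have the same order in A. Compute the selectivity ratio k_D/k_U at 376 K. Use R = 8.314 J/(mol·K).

Since both paths have the same order in A, the concentration cancels and S_{D/U} = k_D/k_U = (A_D/A_U)·exp[(E_U−E_D)/(RT)].
(E_U−E_D)/(RT) = (91.5−37.3)×10³/(8.314×376) = 54200/3126 = 17.34.
k_D/k_U = (3.06×10^10/9.21×10^16)·exp(17.34) = 3.322×10^-7 × 3.387×10^7 = 11.3.

11.3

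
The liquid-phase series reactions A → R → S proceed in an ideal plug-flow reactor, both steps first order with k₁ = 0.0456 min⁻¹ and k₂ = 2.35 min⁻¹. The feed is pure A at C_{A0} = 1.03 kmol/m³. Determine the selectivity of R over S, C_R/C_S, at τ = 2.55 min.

For first-order series with pure A initially, C_R(τ) = k₁C_{A0}/(k₂−k₁)·(e^(−k₁τ) − e^(−k₂τ)).
e^(−k₁τ) = e^(−0.0456×2.55) = e^(−0.1163) = 0.8902; e^(−k₂τ) = e^(−5.992) = 0.002497.
C_R = 0.0456×1.03/(2.35−0.0456) × (0.8902−0.002497) = 0.02038×0.8877 = 0.01809 kmol/m³.
C_A = C_{A0}e^(−k₁τ) = 0.9169 kmol/m³, so C_S = C_{A0}−C_A−C_R = 0.09497 kmol/m³; C_R/C_S = 0.191.

0.191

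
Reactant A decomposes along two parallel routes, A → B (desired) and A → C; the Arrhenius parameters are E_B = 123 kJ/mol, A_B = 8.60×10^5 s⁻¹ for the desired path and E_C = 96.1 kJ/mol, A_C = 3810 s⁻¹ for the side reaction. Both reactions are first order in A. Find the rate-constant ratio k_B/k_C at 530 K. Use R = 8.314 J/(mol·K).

Since both paths have the same order in A, the concentration cancels and S_{B/C} = k_B/k_C = (A_B/A_C)·exp[(E_C−E_B)/(RT)].
(E_C−E_B)/(RT) = (96.1−123)×10³/(8.314×530) = -26900/4406 = -6.105.
k_B/k_C = (8.60×10^5/3810)·exp(-6.105) = 225.7 × 0.002232 = 0.504.
Since E_B > E_C, raising the temperature improves selectivity toward B.

0.504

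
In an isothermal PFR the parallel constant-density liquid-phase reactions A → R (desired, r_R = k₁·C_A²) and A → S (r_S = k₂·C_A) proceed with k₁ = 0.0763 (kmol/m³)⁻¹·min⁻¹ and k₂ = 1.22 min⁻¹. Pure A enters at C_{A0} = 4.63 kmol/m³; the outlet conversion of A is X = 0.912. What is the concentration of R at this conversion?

C_A = C_{A0}(1−X) = 0.4074 kmol/m³.
Along a PFR/batch, dC_S/dC_A = −r_S/(r_R+r_S) = −k₂/(k₂+k₁·C_A).
Integrating from C_{A0} to C_A: C_S = (1.22/0.0763)·ln[(1.22+0.0763·4.63)/(1.22+0.0763·0.407)] = 15.99·ln(1.573/1.251) = 3.664 kmol/m³.
Then C_R = (C_{A0}−C_A) − C_S = 4.223 − 3.664 = 0.5587 kmol/m³.

0.559 kmol/m³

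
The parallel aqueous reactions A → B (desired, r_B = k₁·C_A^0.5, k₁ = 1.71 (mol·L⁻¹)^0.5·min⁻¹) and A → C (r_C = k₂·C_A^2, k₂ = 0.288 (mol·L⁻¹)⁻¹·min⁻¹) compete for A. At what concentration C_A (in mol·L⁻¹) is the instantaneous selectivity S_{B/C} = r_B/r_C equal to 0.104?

S_{B/C} = (k₁/k₂)·C_A^-1.5 ⇒ C_A = (S·k₂/k₁)^(1/(-1.5)).
= (0.104×0.288/1.71)^(-0.6667) = (0.01752)^(-0.6667) = 14.8 mol·L⁻¹.

14.8 mol·L⁻¹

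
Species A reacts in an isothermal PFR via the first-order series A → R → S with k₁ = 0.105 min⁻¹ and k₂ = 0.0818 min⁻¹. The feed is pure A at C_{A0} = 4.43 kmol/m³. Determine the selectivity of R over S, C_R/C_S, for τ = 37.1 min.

For first-order series with pure A initially, C_R(τ) = k₁C_{A0}/(k₂−k₁)·(e^(−k₁τ) − e^(−k₂τ)).
e^(−k₁τ) = e^(−0.105×37.1) = e^(−3.896) = 0.02033; e^(−k₂τ) = e^(−3.035) = 0.04809.
C_R = 0.105×4.43/(0.0818−0.105) × (0.02033−0.04809) = (-20.05)×(-0.02775) = 0.5564 kmol/m³.
C_A = C_{A0}e^(−k₁τ) = 0.09008 kmol/m³, so C_S = C_{A0}−C_A−C_R = 3.784 kmol/m³; C_R/C_S = 0.147.

0.147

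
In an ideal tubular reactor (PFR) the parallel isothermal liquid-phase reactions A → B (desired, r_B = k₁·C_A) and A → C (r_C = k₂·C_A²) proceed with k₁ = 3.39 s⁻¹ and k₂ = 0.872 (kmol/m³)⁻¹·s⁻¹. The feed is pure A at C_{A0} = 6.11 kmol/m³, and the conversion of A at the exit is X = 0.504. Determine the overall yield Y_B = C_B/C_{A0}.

C_A = C_{A0}(1−X) = 3.031 kmol/m³.
Along a PFR/batch, dC_B/dC_A = −r_B/(r_B+r_C) = −k₁/(k₁+k₂·C_A).
Integrating from C_{A0} to C_A: C_B = (3.39/0.872)·ln[(3.39+0.872·6.11)/(3.39+0.872·3.03)] = 3.888·ln(8.718/6.033) = 1.431 kmol/m³.
Y_B = C_B/C_{A0} = 1.431/6.11 = 0.234.

0.234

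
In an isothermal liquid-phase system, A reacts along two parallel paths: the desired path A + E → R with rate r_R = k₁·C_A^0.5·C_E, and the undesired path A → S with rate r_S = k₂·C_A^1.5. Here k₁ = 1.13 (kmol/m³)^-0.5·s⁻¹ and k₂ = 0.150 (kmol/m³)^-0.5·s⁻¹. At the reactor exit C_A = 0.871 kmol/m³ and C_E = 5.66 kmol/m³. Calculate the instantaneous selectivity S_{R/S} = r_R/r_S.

49.0

S_{R/S} = r_R/r_S = (k₁·C_A^0.5·C_E)/(k₂·C_A^1.5) = (k₁/k₂)·C_A⁻¹·C_E.
= (1.13×0.8710^0.5×5.660) / (0.150×0.8710^1.5) = 5.969/0.1219 = 49.0.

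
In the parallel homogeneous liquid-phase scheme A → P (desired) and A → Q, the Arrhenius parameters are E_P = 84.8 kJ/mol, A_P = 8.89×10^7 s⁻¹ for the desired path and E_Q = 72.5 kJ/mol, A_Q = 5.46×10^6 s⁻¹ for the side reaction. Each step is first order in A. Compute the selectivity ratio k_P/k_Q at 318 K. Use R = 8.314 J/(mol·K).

0.155

k_P/k_Q = (A_P/A_Q)·exp[−(E_P−E_Q)/(RT)] = (A_P/A_Q)·exp[(E_Q−E_P)/(RT)].
(E_Q−E_P)/(RT) = (72.5−84.8)×10³/(8.314×318) = -12300/2644 = -4.652.
k_P/k_Q = (8.89×10^7/5.46×10^6)·exp(-4.652) = 16.28 × 0.009540 = 0.155.
Since E_P > E_Q, raising the temperature improves selectivity toward P.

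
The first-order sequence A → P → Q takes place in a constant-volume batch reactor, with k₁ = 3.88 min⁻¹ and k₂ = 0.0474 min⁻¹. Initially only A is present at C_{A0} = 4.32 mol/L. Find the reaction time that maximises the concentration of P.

1.15 min

The intermediate peaks when r₁ = r₂, i.e. k₁e^(−k₁t) = k₂e^(−k₂t), giving t_opt = ln(k₂/k₁)/(k₂−k₁).
= ln(0.0474/3.88)/(0.0474−3.88) = ln(0.01222)/-3.833 = -4.405/-3.833 = 1.15 min.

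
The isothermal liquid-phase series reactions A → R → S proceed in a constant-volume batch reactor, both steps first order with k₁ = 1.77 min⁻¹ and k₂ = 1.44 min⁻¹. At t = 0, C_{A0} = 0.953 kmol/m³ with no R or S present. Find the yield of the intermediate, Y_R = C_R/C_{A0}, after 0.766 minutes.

For first-order series with pure A initially, C_R(t) = k₁C_{A0}/(k₂−k₁)·(e^(−k₁t) − e^(−k₂t)).
e^(−k₁t) = e^(−1.77×0.766) = e^(−1.356) = 0.2577; e^(−k₂t) = e^(−1.103) = 0.3319.
C_R = 1.77×0.953/(1.44−1.77) × (0.2577−0.3319) = (-5.112)×(-0.07412) = 0.3789 kmol/m³.
Y_R = C_R/C_{A0} = 0.3789/0.953 = 0.398.

0.398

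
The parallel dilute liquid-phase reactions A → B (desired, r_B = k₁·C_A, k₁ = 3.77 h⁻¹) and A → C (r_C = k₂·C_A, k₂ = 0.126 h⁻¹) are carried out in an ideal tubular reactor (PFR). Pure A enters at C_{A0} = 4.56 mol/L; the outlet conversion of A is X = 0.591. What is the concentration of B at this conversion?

2.61 mol/L

C_A = C_{A0}(1−X) = 1.865 mol/L.
Both paths are first order in A, so the instantaneous fraction to B is constant: dC_B/d(−C_A) = k₁/(k₁+k₂) = 0.9677.
C_B = 0.9677·(C_{A0}−C_A) = 0.9677×2.695 = 2.61 mol/L.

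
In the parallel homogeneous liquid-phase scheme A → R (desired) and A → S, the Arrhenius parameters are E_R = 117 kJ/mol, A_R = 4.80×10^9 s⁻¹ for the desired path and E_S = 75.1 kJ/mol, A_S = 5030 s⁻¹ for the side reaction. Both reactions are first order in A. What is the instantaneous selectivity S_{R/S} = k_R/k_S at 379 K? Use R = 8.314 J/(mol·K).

Since both paths have the same order in A, the concentration cancels and S_{R/S} = k_R/k_S = (A_R/A_S)·exp[(E_S−E_R)/(RT)].
(E_S−E_R)/(RT) = (75.1−117)×10³/(8.314×379) = -41900/3151 = -13.30.
k_R/k_S = (4.80×10^9/5030)·exp(-13.30) = 9.543×10^5 × 1.679×10^-6 = 1.60.
Since E_R > E_S, raising the temperature improves selectivity toward R.

1.60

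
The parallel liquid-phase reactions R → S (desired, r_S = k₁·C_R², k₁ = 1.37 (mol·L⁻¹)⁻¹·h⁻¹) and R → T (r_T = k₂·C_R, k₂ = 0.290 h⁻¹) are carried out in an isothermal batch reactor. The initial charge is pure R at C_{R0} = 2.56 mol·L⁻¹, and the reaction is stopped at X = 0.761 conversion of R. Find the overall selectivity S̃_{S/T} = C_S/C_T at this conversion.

6.58

C_R = C_{R0}(1−X) = 0.6118 mol·L⁻¹.
Along a PFR/batch, dC_T/dC_R = −r_T/(r_S+r_T) = −k₂/(k₂+k₁·C_R).
Integrating from C_{R0} to C_R: C_T = (0.290/1.37)·ln[(0.290+1.37·2.56)/(0.290+1.37·0.612)] = 0.2117·ln(3.797/1.128) = 0.2569 mol·L⁻¹.
Then C_S = (C_{R0}−C_R) − C_T = 1.948 − 0.2569 = 1.691 mol·L⁻¹.
S̃_{S/T} = C_S/C_T = 1.691/0.2569 = 6.58.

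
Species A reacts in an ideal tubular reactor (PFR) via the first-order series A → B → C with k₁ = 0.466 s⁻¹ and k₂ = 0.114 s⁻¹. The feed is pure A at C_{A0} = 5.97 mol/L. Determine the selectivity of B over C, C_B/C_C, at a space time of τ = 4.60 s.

2.47

The intermediate concentration in a first-order A→B→C sequence is C_B = k₁C_{A0}(e^(−k₁τ) − e^(−k₂τ))/(k₂−k₁).
e^(−k₁τ) = e^(−0.466×4.60) = e^(−2.144) = 0.1172; e^(−k₂τ) = e^(−0.5244) = 0.5919.
C_B = 0.466×5.97/(0.114−0.466) × (0.1172−0.5919) = (-7.903)×(-0.4747) = 3.752 mol/L.
C_A = C_{A0}e^(−k₁τ) = 0.6999 mol/L, so C_C = C_{A0}−C_A−C_B = 1.519 mol/L; C_B/C_C = 2.47.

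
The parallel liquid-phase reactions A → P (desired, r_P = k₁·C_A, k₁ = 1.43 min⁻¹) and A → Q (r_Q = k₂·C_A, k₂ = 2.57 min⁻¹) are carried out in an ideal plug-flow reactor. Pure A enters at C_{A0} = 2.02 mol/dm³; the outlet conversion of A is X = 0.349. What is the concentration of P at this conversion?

C_A = C_{A0}(1−X) = 1.315 mol/dm³.
Both paths are first order in A, so the instantaneous fraction to P is constant: dC_P/d(−C_A) = k₁/(k₁+k₂) = 0.3575.
C_P = 0.3575·(C_{A0}−C_A) = 0.3575×0.7050 = 0.252 mol/dm³.

0.252 mol/dm³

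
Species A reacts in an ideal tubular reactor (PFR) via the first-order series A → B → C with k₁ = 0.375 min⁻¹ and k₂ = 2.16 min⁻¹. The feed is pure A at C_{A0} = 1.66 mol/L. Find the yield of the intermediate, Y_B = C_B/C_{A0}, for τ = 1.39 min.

0.114

Solving the coupled first-order balances gives C_B(τ) = [k₁/(k₂−k₁)]·C_{A0}·(e^(−k₁τ) − e^(−k₂τ)).
e^(−k₁τ) = e^(−0.375×1.39) = e^(−0.5212) = 0.5938; e^(−k₂τ) = e^(−3.002) = 0.04967.
C_B = 0.375×1.66/(2.16−0.375) × (0.5938−0.04967) = 0.3487×0.5441 = 0.1898 mol/L.
Y_B = C_B/C_{A0} = 0.1898/1.66 = 0.114.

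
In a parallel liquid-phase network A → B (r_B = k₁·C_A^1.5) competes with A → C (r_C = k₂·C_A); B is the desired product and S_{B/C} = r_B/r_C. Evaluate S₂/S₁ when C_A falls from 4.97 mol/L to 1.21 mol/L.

S_{B/C} = (k₁/k₂)·C_A^0.5, so S₂/S₁ = (C_{A,2}/C_{A,1})^0.5.
= (1.21/4.97)^0.5 = (0.2435)^0.5 = 0.493.
Selectivity toward B falls as C_A falls — high-concentration operation is favoured.

0.493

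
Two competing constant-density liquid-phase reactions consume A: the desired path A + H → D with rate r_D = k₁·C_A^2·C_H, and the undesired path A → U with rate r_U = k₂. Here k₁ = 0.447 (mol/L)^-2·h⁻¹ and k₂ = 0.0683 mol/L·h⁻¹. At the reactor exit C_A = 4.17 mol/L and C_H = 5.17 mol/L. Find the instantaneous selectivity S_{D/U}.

588

S_{D/U} = r_D/r_U = (k₁·C_A^2·C_H)/(k₂) = (k₁/k₂)·C_A^2·C_H.
= (0.447×4.170^2×5.170) / (0.0683) = 40.19/0.06830 = 588.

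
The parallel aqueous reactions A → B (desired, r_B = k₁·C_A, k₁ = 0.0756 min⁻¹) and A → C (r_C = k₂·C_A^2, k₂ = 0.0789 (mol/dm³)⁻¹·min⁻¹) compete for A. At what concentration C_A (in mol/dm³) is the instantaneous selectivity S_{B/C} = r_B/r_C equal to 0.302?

S_{B/C} = (k₁/k₂)·C_A⁻¹ ⇒ C_A = (S·k₂/k₁)^(-1).
= (0.302×0.0789/0.0756)^(-1) = (0.3152)^(-1) = 3.17 mol/dm³.

3.17 mol/dm³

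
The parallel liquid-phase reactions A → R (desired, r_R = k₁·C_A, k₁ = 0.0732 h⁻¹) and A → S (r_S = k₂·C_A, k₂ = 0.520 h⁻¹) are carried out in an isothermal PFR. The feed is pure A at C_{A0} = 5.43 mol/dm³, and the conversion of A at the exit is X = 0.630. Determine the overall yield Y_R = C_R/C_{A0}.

C_A = C_{A0}(1−X) = 2.009 mol/dm³.
Both paths are first order in A, so the instantaneous fraction to R is constant: dC_R/d(−C_A) = k₁/(k₁+k₂) = 0.1234.
C_R = 0.1234·(C_{A0}−C_A) = 0.1234×3.421 = 0.422 mol/dm³.
Y_R = C_R/C_{A0} = 0.4221/5.43 = 0.0777.

0.0777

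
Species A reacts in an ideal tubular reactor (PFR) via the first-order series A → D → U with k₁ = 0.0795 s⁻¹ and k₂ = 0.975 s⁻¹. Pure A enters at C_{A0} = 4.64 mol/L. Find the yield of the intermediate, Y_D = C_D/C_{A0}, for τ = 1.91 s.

0.0625

For first-order series with pure A initially, C_D(τ) = k₁C_{A0}/(k₂−k₁)·(e^(−k₁τ) − e^(−k₂τ)).
e^(−k₁τ) = e^(−0.0795×1.91) = e^(−0.1518) = 0.8591; e^(−k₂τ) = e^(−1.862) = 0.1553.
C_D = 0.0795×4.64/(0.975−0.0795) × (0.8591−0.1553) = 0.4119×0.7038 = 0.2899 mol/L.
Y_D = C_D/C_{A0} = 0.2899/4.64 = 0.0625.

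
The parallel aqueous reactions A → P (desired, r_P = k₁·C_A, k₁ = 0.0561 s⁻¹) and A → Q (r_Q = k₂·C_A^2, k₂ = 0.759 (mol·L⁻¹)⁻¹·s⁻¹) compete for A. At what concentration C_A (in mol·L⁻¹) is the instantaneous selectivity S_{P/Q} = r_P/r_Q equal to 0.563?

0.131 mol·L⁻¹

S_{P/Q} = (k₁/k₂)·C_A⁻¹ ⇒ C_A = (S·k₂/k₁)^(-1).
= (0.563×0.759/0.0561)^(-1) = (7.617)^(-1) = 0.131 mol·L⁻¹.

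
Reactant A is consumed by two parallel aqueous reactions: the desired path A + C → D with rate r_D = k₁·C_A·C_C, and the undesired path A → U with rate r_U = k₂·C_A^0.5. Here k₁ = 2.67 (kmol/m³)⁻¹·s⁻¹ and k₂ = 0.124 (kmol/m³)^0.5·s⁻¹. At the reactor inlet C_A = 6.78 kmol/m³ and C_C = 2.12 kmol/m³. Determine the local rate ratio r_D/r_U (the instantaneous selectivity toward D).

S_{D/U} = r_D/r_U = (k₁·C_A·C_C)/(k₂·C_A^0.5) = (k₁/k₂)·C_A^0.5·C_C.
= (2.67×6.780×2.120) / (0.124×6.780^0.5) = 38.38/0.3229 = 119.
Since the desired path is higher order in A, keeping C_A high (PFR or concentrated feed) favours D.

119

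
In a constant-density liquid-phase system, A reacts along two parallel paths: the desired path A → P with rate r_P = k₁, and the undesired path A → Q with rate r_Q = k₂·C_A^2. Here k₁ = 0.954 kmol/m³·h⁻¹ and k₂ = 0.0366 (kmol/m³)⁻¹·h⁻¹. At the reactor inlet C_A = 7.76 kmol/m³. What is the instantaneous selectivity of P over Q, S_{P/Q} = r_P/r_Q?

S_{P/Q} = r_P/r_Q = (k₁)/(k₂·C_A^2) = (k₁/k₂)·C_A^-2.
= (0.954) / (0.0366×7.760^2) = 0.9540/2.204 = 0.433.

0.433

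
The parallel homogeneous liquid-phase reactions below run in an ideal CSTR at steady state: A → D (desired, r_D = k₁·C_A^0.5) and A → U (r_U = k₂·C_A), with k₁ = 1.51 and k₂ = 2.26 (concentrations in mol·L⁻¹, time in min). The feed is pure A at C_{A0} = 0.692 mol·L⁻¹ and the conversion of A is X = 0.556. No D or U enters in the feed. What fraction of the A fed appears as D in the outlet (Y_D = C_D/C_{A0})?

Exit C_A = C_{A0}(1−X) = 0.692×0.444 = 0.3072 mol·L⁻¹.
In a CSTR the entire volume is at exit conditions, so r_D = 1.51×0.3072^0.5 = 0.8370 and r_U = 2.26×0.3072 = 0.6944.
Fraction of consumed A going to D: r_D/(r_D+r_U) = 0.5466.
C_D = 0.5466·C_{A0}·X = 0.5466×0.692×0.556 = 0.210 mol·L⁻¹; Y_D = C_D/C_{A0} = 0.304.

0.304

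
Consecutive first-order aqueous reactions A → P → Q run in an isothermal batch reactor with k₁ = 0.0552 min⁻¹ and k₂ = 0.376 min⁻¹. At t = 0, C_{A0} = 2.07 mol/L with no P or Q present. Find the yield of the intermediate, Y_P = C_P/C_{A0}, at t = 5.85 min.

For first-order series with pure A initially, C_P(t) = k₁C_{A0}/(k₂−k₁)·(e^(−k₁t) − e^(−k₂t)).
e^(−k₁t) = e^(−0.0552×5.85) = e^(−0.3229) = 0.7240; e^(−k₂t) = e^(−2.200) = 0.1108.
C_P = 0.0552×2.07/(0.376−0.0552) × (0.7240−0.1108) = 0.3562×0.6132 = 0.2184 mol/L.
Y_P = C_P/C_{A0} = 0.2184/2.07 = 0.106.

0.106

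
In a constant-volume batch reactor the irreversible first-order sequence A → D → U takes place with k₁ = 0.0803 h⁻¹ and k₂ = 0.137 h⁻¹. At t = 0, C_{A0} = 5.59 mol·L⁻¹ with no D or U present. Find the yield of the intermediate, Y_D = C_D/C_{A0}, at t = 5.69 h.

Solving the coupled first-order balances gives C_D(t) = [k₁/(k₂−k₁)]·C_{A0}·(e^(−k₁t) − e^(−k₂t)).
e^(−k₁t) = e^(−0.0803×5.69) = e^(−0.4569) = 0.6332; e^(−k₂t) = e^(−0.7795) = 0.4586.
C_D = 0.0803×5.59/(0.137−0.0803) × (0.6332−0.4586) = 7.917×0.1746 = 1.382 mol·L⁻¹.
Y_D = C_D/C_{A0} = 1.382/5.59 = 0.247.

0.247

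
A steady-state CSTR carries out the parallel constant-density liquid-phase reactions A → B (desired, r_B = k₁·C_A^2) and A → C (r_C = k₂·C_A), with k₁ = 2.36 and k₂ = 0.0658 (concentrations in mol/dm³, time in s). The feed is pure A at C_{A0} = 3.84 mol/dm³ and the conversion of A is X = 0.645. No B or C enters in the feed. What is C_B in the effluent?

2.43 mol/dm³

Exit C_A = C_{A0}(1−X) = 3.84×0.355 = 1.363 mol/dm³.
Rates in a CSTR are evaluated at the outlet concentration: r_B = 2.36×1.363^2 = 4.386, r_C = 0.0658×1.363 = 0.08970.
Fraction of consumed A going to B: r_B/(r_B+r_C) = 0.9800.
C_B = 0.9800·C_{A0}·X = 0.9800×3.84×0.645 = 2.43 mol/dm³.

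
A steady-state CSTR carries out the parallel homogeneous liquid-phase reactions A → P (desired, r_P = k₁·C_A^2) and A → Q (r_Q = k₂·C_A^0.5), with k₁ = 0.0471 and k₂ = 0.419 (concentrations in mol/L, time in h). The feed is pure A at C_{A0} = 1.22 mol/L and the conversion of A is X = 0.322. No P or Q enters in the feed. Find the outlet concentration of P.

Exit C_A = C_{A0}(1−X) = 1.22×0.678 = 0.8272 mol/L.
Rates in a CSTR are evaluated at the outlet concentration: r_P = 0.0471×0.8272^2 = 0.03223, r_Q = 0.419×0.8272^0.5 = 0.3811.
Fraction of consumed A going to P: r_P/(r_P+r_Q) = 0.07797.
C_P = 0.07797·C_{A0}·X = 0.07797×1.22×0.322 = 0.0306 mol/L.

0.0306 mol/L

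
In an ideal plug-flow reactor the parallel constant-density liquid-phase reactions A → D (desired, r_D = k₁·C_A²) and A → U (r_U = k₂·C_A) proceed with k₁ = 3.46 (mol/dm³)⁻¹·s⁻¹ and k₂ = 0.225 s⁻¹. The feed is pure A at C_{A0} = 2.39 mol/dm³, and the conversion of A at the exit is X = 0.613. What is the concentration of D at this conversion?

C_A = C_{A0}(1−X) = 0.9249 mol/dm³.
Along a PFR/batch, dC_U/dC_A = −r_U/(r_D+r_U) = −k₂/(k₂+k₁·C_A).
Integrating from C_{A0} to C_A: C_U = (0.225/3.46)·ln[(0.225+3.46·2.39)/(0.225+3.46·0.925)] = 0.06503·ln(8.494/3.425) = 0.05906 mol/dm³.
Then C_D = (C_{A0}−C_A) − C_U = 1.465 − 0.05906 = 1.406 mol/dm³.

1.41 mol/dm³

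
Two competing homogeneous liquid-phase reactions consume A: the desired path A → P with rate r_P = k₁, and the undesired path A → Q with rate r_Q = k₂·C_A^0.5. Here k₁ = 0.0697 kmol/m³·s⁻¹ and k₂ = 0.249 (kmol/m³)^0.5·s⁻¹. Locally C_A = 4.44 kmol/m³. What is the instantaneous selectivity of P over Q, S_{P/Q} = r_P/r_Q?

0.133

S_{P/Q} = r_P/r_Q = (k₁)/(k₂·C_A^0.5) = (k₁/k₂)·C_A^-0.5.
= (0.0697) / (0.249×4.440^0.5) = 0.06970/0.5247 = 0.133.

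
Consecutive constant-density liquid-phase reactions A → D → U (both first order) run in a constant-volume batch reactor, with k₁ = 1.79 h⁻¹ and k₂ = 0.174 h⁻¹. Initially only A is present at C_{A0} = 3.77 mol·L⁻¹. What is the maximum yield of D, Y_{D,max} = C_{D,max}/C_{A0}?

0.778

For a first-order series the maximum intermediate yield is C_{D,max}/C_{A0} = (k₁/k₂)^[k₂/(k₂−k₁)].
= (1.79/0.174)^(0.174/(0.174−1.79)) = (10.29)^(-0.1077) = 0.7780.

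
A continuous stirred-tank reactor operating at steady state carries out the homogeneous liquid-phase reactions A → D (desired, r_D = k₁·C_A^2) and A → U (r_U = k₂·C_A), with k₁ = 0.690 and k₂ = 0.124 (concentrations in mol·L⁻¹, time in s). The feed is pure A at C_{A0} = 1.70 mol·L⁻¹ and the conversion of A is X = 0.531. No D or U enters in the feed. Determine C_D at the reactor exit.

Exit C_A = C_{A0}(1−X) = 1.70×0.469 = 0.7973 mol·L⁻¹.
Rates in a CSTR are evaluated at the outlet concentration: r_D = 0.690×0.7973^2 = 0.4386, r_U = 0.124×0.7973 = 0.09887.
Fraction of consumed A going to D: r_D/(r_D+r_U) = 0.8161.
C_D = 0.8161·C_{A0}·X = 0.8161×1.70×0.531 = 0.737 mol·L⁻¹.

0.737 mol·L⁻¹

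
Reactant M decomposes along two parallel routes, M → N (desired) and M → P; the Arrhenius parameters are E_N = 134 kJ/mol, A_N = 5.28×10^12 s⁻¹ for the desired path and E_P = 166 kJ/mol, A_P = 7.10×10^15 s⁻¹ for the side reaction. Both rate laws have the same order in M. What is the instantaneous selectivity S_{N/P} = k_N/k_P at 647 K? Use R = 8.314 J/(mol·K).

Since both paths have the same order in M, the concentration cancels and S_{N/P} = k_N/k_P = (A_N/A_P)·exp[(E_P−E_N)/(RT)].
(E_P−E_N)/(RT) = (166−134)×10³/(8.314×647) = 32000/5379 = 5.949.
k_N/k_P = (5.28×10^12/7.10×10^15)·exp(5.949) = 7.437×10^-4 × 383.3 = 0.285.

0.285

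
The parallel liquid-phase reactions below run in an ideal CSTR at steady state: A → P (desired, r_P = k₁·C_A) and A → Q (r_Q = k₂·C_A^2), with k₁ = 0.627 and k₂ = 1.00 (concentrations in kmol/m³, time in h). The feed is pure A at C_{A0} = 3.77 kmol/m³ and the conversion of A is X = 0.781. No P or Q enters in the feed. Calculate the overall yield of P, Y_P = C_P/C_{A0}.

0.337

Exit C_A = C_{A0}(1−X) = 3.77×0.219 = 0.8256 kmol/m³.
In a CSTR the entire volume is at exit conditions, so r_P = 0.627×0.8256 = 0.5177 and r_Q = 1.00×0.8256^2 = 0.6817.
Fraction of consumed A going to P: r_P/(r_P+r_Q) = 0.4316.
C_P = 0.4316·C_{A0}·X = 0.4316×3.77×0.781 = 1.27 kmol/m³; Y_P = C_P/C_{A0} = 0.337.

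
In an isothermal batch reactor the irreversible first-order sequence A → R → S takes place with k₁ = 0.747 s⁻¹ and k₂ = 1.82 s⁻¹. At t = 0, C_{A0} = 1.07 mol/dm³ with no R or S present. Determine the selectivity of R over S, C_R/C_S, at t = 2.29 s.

Solving the coupled first-order balances gives C_R(t) = [k₁/(k₂−k₁)]·C_{A0}·(e^(−k₁t) − e^(−k₂t)).
e^(−k₁t) = e^(−0.747×2.29) = e^(−1.711) = 0.1808; e^(−k₂t) = e^(−4.168) = 0.01549.
C_R = 0.747×1.07/(1.82−0.747) × (0.1808−0.01549) = 0.7449×0.1653 = 0.1231 mol/dm³.
C_A = C_{A0}e^(−k₁t) = 0.1934 mol/dm³, so C_S = C_{A0}−C_A−C_R = 0.7535 mol/dm³; C_R/C_S = 0.163.

0.163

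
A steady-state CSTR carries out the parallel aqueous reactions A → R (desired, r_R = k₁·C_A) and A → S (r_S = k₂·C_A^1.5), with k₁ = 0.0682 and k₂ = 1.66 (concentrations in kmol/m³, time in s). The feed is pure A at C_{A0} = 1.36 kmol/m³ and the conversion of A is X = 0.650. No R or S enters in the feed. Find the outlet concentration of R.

0.0497 kmol/m³

Exit C_A = C_{A0}(1−X) = 1.36×0.350 = 0.4760 kmol/m³.
In a CSTR the entire volume is at exit conditions, so r_R = 0.0682×0.4760 = 0.03246 and r_S = 1.66×0.4760^1.5 = 0.5452.
Fraction of consumed A going to R: r_R/(r_R+r_S) = 0.05620.
C_R = 0.05620·C_{A0}·X = 0.05620×1.36×0.650 = 0.0497 kmol/m³.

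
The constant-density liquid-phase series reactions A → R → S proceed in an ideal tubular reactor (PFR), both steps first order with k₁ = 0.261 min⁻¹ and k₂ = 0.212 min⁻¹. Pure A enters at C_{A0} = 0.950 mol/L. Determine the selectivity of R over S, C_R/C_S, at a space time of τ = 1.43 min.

5.88

Solving the coupled first-order balances gives C_R(τ) = [k₁/(k₂−k₁)]·C_{A0}·(e^(−k₁τ) − e^(−k₂τ)).
e^(−k₁τ) = e^(−0.261×1.43) = e^(−0.3732) = 0.6885; e^(−k₂τ) = e^(−0.3032) = 0.7385.
C_R = 0.261×0.950/(0.212−0.261) × (0.6885−0.7385) = (-5.060)×(-0.04997) = 0.2529 mol/L.
C_A = C_{A0}e^(−k₁τ) = 0.6541 mol/L, so C_S = C_{A0}−C_A−C_R = 0.04304 mol/L; C_R/C_S = 5.88.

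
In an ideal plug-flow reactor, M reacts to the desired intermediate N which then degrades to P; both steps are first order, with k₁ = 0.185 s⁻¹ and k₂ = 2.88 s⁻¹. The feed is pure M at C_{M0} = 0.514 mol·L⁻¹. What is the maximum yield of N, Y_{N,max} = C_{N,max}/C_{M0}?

0.0532

At the optimum, C_{N,max}/C_{M0} = (k₁/k₂)^[k₂/(k₂−k₁)].
= (0.185/2.88)^(2.88/(2.88−0.185)) = (0.06424)^(1.069) = 0.05320.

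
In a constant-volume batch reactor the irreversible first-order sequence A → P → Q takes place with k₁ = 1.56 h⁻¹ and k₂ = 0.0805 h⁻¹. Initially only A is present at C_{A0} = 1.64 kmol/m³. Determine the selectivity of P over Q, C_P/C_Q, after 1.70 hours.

For first-order series with pure A initially, C_P(t) = k₁C_{A0}/(k₂−k₁)·(e^(−k₁t) − e^(−k₂t)).
e^(−k₁t) = e^(−1.56×1.70) = e^(−2.652) = 0.07051; e^(−k₂t) = e^(−0.1368) = 0.8721.
C_P = 1.56×1.64/(0.0805−1.56) × (0.07051−0.8721) = (-1.729)×(-0.8016) = 1.386 kmol/m³.
C_A = C_{A0}e^(−k₁t) = 0.1156 kmol/m³, so C_Q = C_{A0}−C_A−C_P = 0.1382 kmol/m³; C_P/C_Q = 10.0.

10.0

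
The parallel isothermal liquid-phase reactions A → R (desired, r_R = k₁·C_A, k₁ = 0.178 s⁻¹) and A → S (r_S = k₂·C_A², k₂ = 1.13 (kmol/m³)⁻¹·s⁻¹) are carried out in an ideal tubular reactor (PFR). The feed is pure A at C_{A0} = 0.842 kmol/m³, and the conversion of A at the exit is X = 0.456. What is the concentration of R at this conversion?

C_A = C_{A0}(1−X) = 0.4580 kmol/m³.
Along a PFR/batch, dC_R/dC_A = −r_R/(r_R+r_S) = −k₁/(k₁+k₂·C_A).
Integrating from C_{A0} to C_A: C_R = (0.178/1.13)·ln[(0.178+1.13·0.842)/(0.178+1.13·0.458)] = 0.1575·ln(1.129/0.6956) = 0.07636 kmol/m³.

0.0764 kmol/m³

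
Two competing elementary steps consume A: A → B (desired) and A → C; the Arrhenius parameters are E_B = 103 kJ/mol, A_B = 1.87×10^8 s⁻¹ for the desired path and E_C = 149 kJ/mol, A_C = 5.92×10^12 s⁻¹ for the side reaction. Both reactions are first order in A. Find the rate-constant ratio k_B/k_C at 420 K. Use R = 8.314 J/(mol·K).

16.6

Since both paths have the same order in A, the concentration cancels and S_{B/C} = k_B/k_C = (A_B/A_C)·exp[(E_C−E_B)/(RT)].
(E_C−E_B)/(RT) = (149−103)×10³/(8.314×420) = 46000/3492 = 13.17.
k_B/k_C = (1.87×10^8/5.92×10^12)·exp(13.17) = 3.159×10^-5 × 5.262×10^5 = 16.6.
Since E_B < E_C, lowering the temperature improves selectivity toward B.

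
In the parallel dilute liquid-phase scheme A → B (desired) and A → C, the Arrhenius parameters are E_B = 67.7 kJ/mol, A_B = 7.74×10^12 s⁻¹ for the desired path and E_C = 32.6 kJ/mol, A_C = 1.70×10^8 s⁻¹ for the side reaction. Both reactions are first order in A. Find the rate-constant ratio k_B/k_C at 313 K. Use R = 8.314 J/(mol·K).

With equal orders, S_{B/C} = k_B/k_C = (A_B/A_C)·exp[(E_C−E_B)/(RT)].
(E_C−E_B)/(RT) = (32.6−67.7)×10³/(8.314×313) = -35100/2602 = -13.49.
k_B/k_C = (7.74×10^12/1.70×10^8)·exp(-13.49) = 45529 × 1.387×10^-6 = 0.0632.
Since E_B > E_C, raising the temperature improves selectivity toward B.

0.0632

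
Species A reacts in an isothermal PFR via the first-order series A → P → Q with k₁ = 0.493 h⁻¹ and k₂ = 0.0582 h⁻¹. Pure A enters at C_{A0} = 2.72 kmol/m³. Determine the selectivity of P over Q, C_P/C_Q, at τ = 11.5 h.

1.37

The intermediate concentration in a first-order A→B→C sequence is C_P = k₁C_{A0}(e^(−k₁τ) − e^(−k₂τ))/(k₂−k₁).
e^(−k₁τ) = e^(−0.493×11.5) = e^(−5.670) = 0.003450; e^(−k₂τ) = e^(−0.6693) = 0.5121.
C_P = 0.493×2.72/(0.0582−0.493) × (0.003450−0.5121) = (-3.084)×(-0.5086) = 1.569 kmol/m³.
C_A = C_{A0}e^(−k₁τ) = 0.009383 kmol/m³, so C_Q = C_{A0}−C_A−C_P = 1.142 kmol/m³; C_P/C_Q = 1.37.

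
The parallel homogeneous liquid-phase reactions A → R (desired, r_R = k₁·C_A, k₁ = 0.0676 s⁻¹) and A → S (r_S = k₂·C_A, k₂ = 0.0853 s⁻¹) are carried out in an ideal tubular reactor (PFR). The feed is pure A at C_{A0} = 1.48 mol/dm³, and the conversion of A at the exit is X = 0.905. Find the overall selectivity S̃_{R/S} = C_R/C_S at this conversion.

0.792

C_A = C_{A0}(1−X) = 0.1406 mol/dm³.
Both paths are first order in A, so the instantaneous fraction to R is constant: dC_R/d(−C_A) = k₁/(k₁+k₂) = 0.4421.
C_R = 0.4421·(C_{A0}−C_A) = 0.4421×1.339 = 0.592 mol/dm³.
C_S = (C_{A0}−C_A)−C_R = 0.7472 mol/dm³; S̃_{R/S} = 0.5922/0.7472 = 0.792.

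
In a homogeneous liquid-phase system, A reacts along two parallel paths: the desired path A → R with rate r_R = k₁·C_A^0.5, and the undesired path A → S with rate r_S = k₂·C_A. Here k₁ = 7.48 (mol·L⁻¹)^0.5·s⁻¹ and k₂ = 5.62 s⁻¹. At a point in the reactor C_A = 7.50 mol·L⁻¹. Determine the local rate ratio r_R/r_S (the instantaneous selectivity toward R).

0.486

S_{R/S} = r_R/r_S = (k₁·C_A^0.5)/(k₂·C_A) = (k₁/k₂)·C_A^-0.5.
= (7.48×7.500^0.5) / (5.62×7.500) = 20.48/42.15 = 0.486.
The undesired path is higher order in A, so low C_A (CSTR or dilute feed) favours R.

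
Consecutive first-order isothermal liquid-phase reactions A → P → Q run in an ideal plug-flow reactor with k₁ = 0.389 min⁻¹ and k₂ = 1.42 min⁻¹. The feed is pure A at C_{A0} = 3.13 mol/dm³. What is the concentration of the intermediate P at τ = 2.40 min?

Solving the coupled first-order balances gives C_P(τ) = [k₁/(k₂−k₁)]·C_{A0}·(e^(−k₁τ) − e^(−k₂τ)).
e^(−k₁τ) = e^(−0.389×2.40) = e^(−0.9336) = 0.3931; e^(−k₂τ) = e^(−3.408) = 0.03311.
C_P = 0.389×3.13/(1.42−0.389) × (0.3931−0.03311) = 1.181×0.3600 = 0.4252 mol/dm³.

0.425 mol/dm³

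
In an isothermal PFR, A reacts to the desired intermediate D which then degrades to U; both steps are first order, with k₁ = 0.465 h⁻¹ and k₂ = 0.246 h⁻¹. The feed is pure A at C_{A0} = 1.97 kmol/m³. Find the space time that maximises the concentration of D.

2.91 h

The intermediate peaks when r₁ = r₂, i.e. k₁e^(−k₁τ) = k₂e^(−k₂τ), giving τ_opt = ln(k₂/k₁)/(k₂−k₁).
= ln(0.246/0.465)/(0.246−0.465) = ln(0.5290)/-0.2190 = -0.6367/-0.2190 = 2.91 h.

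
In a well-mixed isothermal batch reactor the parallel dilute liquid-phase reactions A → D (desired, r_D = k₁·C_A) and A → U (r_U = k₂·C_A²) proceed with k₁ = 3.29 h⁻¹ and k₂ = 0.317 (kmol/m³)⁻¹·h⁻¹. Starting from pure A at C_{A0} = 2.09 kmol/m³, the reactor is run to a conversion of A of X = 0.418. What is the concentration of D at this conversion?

0.754 kmol/m³

C_A = C_{A0}(1−X) = 1.216 kmol/m³.
Along a PFR/batch, dC_D/dC_A = −r_D/(r_D+r_U) = −k₁/(k₁+k₂·C_A).
Integrating from C_{A0} to C_A: C_D = (3.29/0.317)·ln[(3.29+0.317·2.09)/(3.29+0.317·1.22)] = 10.38·ln(3.953/3.676) = 0.7539 kmol/m³.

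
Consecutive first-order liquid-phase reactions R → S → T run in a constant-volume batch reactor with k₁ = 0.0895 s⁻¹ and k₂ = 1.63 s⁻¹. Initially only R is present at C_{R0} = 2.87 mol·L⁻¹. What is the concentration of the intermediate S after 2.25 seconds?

0.132 mol·L⁻¹

The intermediate concentration in a first-order A→B→C sequence is C_S = k₁C_{R0}(e^(−k₁t) − e^(−k₂t))/(k₂−k₁).
e^(−k₁t) = e^(−0.0895×2.25) = e^(−0.2014) = 0.8176; e^(−k₂t) = e^(−3.667) = 0.02554.
C_S = 0.0895×2.87/(1.63−0.0895) × (0.8176−0.02554) = 0.1667×0.7921 = 0.1321 mol·L⁻¹.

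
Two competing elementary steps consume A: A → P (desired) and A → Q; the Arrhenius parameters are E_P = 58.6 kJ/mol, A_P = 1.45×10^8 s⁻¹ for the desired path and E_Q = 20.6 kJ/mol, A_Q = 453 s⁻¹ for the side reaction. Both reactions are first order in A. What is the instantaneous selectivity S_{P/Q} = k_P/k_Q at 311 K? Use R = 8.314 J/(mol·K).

With equal orders, S_{P/Q} = k_P/k_Q = (A_P/A_Q)·exp[(E_Q−E_P)/(RT)].
(E_Q−E_P)/(RT) = (20.6−58.6)×10³/(8.314×311) = -38000/2586 = -14.70.
k_P/k_Q = (1.45×10^8/453)·exp(-14.70) = 3.201×10^5 × 4.144×10^-7 = 0.133.

0.133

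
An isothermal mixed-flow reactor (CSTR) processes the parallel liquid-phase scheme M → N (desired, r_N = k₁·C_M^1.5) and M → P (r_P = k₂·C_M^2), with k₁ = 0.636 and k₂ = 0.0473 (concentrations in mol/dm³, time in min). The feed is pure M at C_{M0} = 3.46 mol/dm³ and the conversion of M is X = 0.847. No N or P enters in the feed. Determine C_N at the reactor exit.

Exit C_M = C_{M0}(1−X) = 3.46×0.153 = 0.5294 mol/dm³.
A CSTR operates uniformly at the exit composition, giving r_N = 0.2450 and r_P = 0.01326 (each k·C_M^n at C_M = 0.5294).
Fraction of consumed M going to N: r_N/(r_N+r_P) = 0.9487.
C_N = 0.9487·C_{M0}·X = 0.9487×3.46×0.847 = 2.78 mol/dm³.

2.78 mol/dm³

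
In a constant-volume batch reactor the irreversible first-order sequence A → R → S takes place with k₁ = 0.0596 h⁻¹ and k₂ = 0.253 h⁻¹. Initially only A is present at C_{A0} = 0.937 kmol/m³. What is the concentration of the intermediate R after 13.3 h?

For first-order series with pure A initially, C_R(t) = k₁C_{A0}/(k₂−k₁)·(e^(−k₁t) − e^(−k₂t)).
e^(−k₁t) = e^(−0.0596×13.3) = e^(−0.7927) = 0.4526; e^(−k₂t) = e^(−3.365) = 0.03457.
C_R = 0.0596×0.937/(0.253−0.0596) × (0.4526−0.03457) = 0.2888×0.4181 = 0.1207 kmol/m³.

0.121 kmol/m³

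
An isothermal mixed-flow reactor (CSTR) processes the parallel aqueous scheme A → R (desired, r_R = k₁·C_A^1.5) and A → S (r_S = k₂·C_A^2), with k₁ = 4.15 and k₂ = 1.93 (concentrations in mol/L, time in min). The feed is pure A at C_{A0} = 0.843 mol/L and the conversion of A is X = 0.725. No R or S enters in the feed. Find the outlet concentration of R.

0.499 mol/L

Exit C_A = C_{A0}(1−X) = 0.843×0.275 = 0.2318 mol/L.
Rates in a CSTR are evaluated at the outlet concentration: r_R = 4.15×0.2318^1.5 = 0.4632, r_S = 1.93×0.2318^2 = 0.1037.
Fraction of consumed A going to R: r_R/(r_R+r_S) = 0.8170.
C_R = 0.8170·C_{A0}·X = 0.8170×0.843×0.725 = 0.499 mol/L.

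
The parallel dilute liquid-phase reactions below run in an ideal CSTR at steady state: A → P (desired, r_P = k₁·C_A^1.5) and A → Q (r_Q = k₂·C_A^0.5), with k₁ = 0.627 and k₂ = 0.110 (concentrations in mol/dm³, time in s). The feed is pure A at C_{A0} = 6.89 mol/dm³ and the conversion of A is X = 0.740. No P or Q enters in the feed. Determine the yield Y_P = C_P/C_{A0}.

0.674

Exit C_A = C_{A0}(1−X) = 6.89×0.260 = 1.791 mol/dm³.
Rates in a CSTR are evaluated at the outlet concentration: r_P = 0.627×1.791^1.5 = 1.503, r_Q = 0.110×1.791^0.5 = 0.1472.
Fraction of consumed A going to P: r_P/(r_P+r_Q) = 0.9108.
C_P = 0.9108·C_{A0}·X = 0.9108×6.89×0.740 = 4.64 mol/dm³; Y_P = C_P/C_{A0} = 0.674.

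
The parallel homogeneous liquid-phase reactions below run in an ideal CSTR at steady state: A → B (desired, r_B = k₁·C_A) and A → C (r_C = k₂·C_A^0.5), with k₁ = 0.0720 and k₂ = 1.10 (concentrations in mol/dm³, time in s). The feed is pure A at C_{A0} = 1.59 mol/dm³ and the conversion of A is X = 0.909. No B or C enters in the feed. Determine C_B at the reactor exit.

Exit C_A = C_{A0}(1−X) = 1.59×0.0910 = 0.1447 mol/dm³.
A CSTR operates uniformly at the exit composition, giving r_B = 0.01042 and r_C = 0.4184 (each k·C_A^n at C_A = 0.1447).
Fraction of consumed A going to B: r_B/(r_B+r_C) = 0.02429.
C_B = 0.02429·C_{A0}·X = 0.02429×1.59×0.909 = 0.0351 mol/dm³.

0.0351 mol/dm³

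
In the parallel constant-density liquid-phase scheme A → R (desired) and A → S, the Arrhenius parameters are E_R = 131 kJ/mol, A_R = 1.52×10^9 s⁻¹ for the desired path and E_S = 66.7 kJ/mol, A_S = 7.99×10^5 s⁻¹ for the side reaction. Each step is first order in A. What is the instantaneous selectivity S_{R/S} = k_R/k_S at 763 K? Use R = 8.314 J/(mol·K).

0.0754

With equal orders, S_{R/S} = k_R/k_S = (A_R/A_S)·exp[(E_S−E_R)/(RT)].
(E_S−E_R)/(RT) = (66.7−131)×10³/(8.314×763) = -64300/6344 = -10.14.
k_R/k_S = (1.52×10^9/7.99×10^5)·exp(-10.14) = 1902 × 3.962×10^-5 = 0.0754.
Since E_R > E_S, raising the temperature improves selectivity toward R.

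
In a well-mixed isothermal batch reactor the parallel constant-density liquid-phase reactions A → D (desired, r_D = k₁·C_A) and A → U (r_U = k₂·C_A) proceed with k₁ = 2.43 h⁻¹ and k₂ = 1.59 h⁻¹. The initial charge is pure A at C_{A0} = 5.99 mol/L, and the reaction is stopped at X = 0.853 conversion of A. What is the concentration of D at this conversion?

3.09 mol/L

C_A = C_{A0}(1−X) = 0.8805 mol/L.
Both paths are first order in A, so the instantaneous fraction to D is constant: dC_D/d(−C_A) = k₁/(k₁+k₂) = 0.6045.
C_D = 0.6045·(C_{A0}−C_A) = 0.6045×5.109 = 3.09 mol/L.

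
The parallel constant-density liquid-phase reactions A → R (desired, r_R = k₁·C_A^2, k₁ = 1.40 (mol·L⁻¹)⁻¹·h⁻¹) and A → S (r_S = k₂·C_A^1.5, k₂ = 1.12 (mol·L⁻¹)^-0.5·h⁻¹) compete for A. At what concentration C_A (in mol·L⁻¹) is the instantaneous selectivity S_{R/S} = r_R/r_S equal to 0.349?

0.0780 mol·L⁻¹

S_{R/S} = (k₁/k₂)·C_A^0.5 ⇒ C_A = (S·k₂/k₁)^(2).
= (0.349×1.12/1.40)^(2) = (0.2792)^(2) = 0.0780 mol·L⁻¹.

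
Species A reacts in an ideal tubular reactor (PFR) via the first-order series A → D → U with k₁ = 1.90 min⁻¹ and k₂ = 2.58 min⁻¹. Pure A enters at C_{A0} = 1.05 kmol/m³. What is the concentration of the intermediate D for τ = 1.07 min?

0.199 kmol/m³

For first-order series with pure A initially, C_D(τ) = k₁C_{A0}/(k₂−k₁)·(e^(−k₁τ) − e^(−k₂τ)).
e^(−k₁τ) = e^(−1.90×1.07) = e^(−2.033) = 0.1309; e^(−k₂τ) = e^(−2.761) = 0.06325.
C_D = 1.90×1.05/(2.58−1.90) × (0.1309−0.06325) = 2.934×0.06769 = 0.1986 kmol/m³.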